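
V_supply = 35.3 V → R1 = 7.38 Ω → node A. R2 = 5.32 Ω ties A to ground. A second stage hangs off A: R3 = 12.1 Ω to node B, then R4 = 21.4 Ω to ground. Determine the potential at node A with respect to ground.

V_A ≈ 13.5 V

Looking into the second stage from A: R3 + R4 = 33.50 Ω appears in parallel with R2.
Effective lower resistance at A: R2 ‖ 33.50 = 4.591 Ω.
So V_A = 35.3 × 0.3835 = 13.54 V.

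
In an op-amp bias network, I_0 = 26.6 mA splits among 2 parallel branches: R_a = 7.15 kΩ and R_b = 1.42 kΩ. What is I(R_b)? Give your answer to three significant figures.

I ≈ 22.2 mA

Two-branch current divider: I_k = I_0 · R_other/(R_1 + R_2).
I(R_b) = 26.6 × 7.15/(7.15 + 1.42) = 26.6 × 0.8343 = 22.19 mA.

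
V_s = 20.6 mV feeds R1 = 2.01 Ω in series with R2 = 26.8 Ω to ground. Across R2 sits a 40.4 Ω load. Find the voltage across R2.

V_out ≈ 18.3 mV

The load sits in parallel with R2, giving an effective lower resistance R2' = R2·R_L/(R2+R_L) = 16.11 Ω.
Voltage divider with the loaded lower leg: V_out = 20.6 × 16.11/(2.01 + 16.11) = 20.6 × 0.8891 = 18.32 mV.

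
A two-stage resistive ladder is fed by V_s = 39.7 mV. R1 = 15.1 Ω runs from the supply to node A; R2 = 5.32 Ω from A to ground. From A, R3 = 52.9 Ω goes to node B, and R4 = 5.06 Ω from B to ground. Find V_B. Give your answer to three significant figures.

V_B ≈ 0.846 mV

The second stage (R3 + R4 = 57.96 Ω) loads node A in parallel with R2.
R2 ‖ (R3+R4) = 4.873 Ω.
So V_A = 39.7 × 0.2440 = 9.686 mV.
Then the unloaded second divider: V_B = V_A × R4/(R3+R4) = 9.686 × 0.08730 = 0.8456 mV.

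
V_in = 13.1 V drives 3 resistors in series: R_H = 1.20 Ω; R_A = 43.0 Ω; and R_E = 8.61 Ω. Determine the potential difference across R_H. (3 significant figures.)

Series total: ΣR = 1.20 + 43.0 + 8.61 = 52.81 Ω.
By the voltage-divider rule, V = 13.1 × 1.200/52.81 = 0.2977 V.

V ≈ 0.298 V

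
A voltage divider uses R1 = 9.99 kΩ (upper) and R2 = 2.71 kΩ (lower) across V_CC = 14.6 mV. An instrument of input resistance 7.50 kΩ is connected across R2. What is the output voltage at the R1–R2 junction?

V_out ≈ 2.43 mV

R2 ‖ R_L = (2.71 × 7.50)/(2.71 + 7.50) = 1.991 kΩ.
Now apply the divider: V_out = 14.6 × 0.1662 = 2.426 mV.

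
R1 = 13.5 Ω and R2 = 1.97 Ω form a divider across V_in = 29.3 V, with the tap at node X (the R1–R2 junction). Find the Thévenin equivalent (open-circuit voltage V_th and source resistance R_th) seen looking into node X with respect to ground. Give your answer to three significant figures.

With X open, the divider is unloaded: V_th = 29.3 × 1.97/15.47 = 3.731 V.
Zeroing V_in shorts the top of R1 to ground, so R_th = R1 ‖ R2 = 1.719 Ω.

V_th ≈ 3.73 V, R_th ≈ 1.72 Ω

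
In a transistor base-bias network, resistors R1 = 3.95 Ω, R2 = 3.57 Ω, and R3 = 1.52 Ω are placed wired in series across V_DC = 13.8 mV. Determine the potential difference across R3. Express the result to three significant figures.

V ≈ 2.32 mV

Total series resistance ΣR = 3.95 + 3.57 + 1.52 = 9.040 Ω.
Voltage divider: V = V_DC · (1.520 / 9.040) = 13.8 × 0.1681 = 2.320 mV.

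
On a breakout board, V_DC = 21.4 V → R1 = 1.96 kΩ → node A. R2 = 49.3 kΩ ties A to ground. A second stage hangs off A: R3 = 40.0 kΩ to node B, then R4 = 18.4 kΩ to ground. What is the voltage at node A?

The second stage (R3 + R4 = 58.40 kΩ) loads node A in parallel with R2.
R2 ‖ (R3+R4) = 26.73 kΩ.
First divider: V_A = V_DC · 26.73/(1.96 + 26.73) = 19.94 V.

V_A ≈ 19.9 V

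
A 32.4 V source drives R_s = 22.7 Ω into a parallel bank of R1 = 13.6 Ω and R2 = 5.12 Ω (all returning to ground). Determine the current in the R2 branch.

Parallel bank: R_p = 1/(1/13.6 + 1/5.12) = 3.720 Ω.
V_A = 32.4 × 3.720/26.42 = 4.562 V.
Branch current I = V_A/R2 = 4.562/5.12 = 0.8909 A.
(Equivalently: I_total = 1.226 A, then current-divider fraction G_k/ΣG = 0.7265.)

I ≈ 0.891 A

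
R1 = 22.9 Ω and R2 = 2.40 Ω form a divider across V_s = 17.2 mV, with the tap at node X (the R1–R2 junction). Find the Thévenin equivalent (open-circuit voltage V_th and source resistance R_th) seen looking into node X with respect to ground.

Open-circuit (no load on X): V_th = V_s · R2/(R1 + R2) = 17.2 × 2.40/(22.90 + 2.40) = 1.632 mV.
Zeroing V_s shorts the top of R1 to ground, so R_th = R1 ‖ R2 = 2.172 Ω.

V_th ≈ 1.63 mV, R_th ≈ 2.17 Ω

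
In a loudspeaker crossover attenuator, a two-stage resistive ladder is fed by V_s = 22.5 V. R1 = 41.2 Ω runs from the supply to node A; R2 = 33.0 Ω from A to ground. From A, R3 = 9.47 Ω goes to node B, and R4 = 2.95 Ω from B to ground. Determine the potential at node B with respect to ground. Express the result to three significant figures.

V_B ≈ 0.960 V

Node A sees R2 in parallel with the series input of stage 2, R3 + R4 = 12.42 Ω.
Effective lower resistance at A: R2 ‖ 12.42 = 9.024 Ω.
So V_A = 22.5 × 0.1797 = 4.043 V.
V_B = V_A × 0.2375 = 0.9602 V.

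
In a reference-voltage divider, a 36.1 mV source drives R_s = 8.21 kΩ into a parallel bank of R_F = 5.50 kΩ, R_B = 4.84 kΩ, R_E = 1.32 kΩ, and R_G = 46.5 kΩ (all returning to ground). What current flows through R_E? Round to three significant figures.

I ≈ 2.58 µA

Combine the parallel branches: R_p = (1/5.50 + 1/4.84 + 1/1.32 + 1/46.5)⁻¹ = 0.8565 kΩ.
V_A by voltage divider: V_A = 36.1 × 0.8565/(8.21 + 0.8565) = 3.410 mV.
Branch current I = V_A/R_E = 3.410/1.32 = 2.584 µA.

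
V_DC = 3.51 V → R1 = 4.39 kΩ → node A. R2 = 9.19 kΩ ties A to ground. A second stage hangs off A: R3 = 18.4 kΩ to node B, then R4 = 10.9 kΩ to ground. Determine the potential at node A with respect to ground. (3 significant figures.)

V_A ≈ 2.16 V

Looking into the second stage from A: R3 + R4 = 29.30 kΩ appears in parallel with R2.
R2 ‖ (R3+R4) = 6.996 kΩ.
First divider: V_A = V_DC · 6.996/(4.39 + 6.996) = 2.157 V.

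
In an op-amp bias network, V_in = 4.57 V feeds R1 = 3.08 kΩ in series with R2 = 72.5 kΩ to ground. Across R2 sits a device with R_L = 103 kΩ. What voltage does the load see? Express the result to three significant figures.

First combine the lower leg with the load: R2 ‖ R_L = 42.55 kΩ.
Voltage divider with the loaded lower leg: V_out = 4.57 × 42.55/(3.08 + 42.55) = 4.57 × 0.9325 = 4.262 V.

V_out ≈ 4.26 V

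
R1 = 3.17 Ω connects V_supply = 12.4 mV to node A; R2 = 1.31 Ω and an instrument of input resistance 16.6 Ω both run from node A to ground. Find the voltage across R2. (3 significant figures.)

First combine the lower leg with the load: R2 ‖ R_L = 1.214 Ω.
Now apply the divider: V_out = 12.4 × 0.2769 = 3.434 mV.

V_out ≈ 3.43 mV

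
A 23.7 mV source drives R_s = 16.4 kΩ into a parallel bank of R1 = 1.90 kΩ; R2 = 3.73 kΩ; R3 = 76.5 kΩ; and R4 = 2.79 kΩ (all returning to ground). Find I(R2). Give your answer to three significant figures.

Combine the parallel branches: R_p = (1/1.90 + 1/3.73 + 1/76.5 + 1/2.79)⁻¹ = 0.8577 kΩ.
Node voltage V_A = V_s · R_p/(R_s + R_p) = 23.7 × 0.04970 = 1.178 mV.
Branch current I = V_A/R2 = 1.178/3.73 = 0.3158 µA.
(Check via current divider: I_total = 1.373 µA; share G_k/ΣG = 0.2299 → same result.)

I ≈ 0.316 µA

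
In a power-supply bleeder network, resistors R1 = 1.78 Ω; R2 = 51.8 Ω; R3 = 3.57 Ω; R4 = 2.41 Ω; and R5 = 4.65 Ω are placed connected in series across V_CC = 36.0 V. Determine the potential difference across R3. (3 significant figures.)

Series total: ΣR = 1.78 + 51.8 + 3.57 + 2.41 + 4.65 = 64.21 Ω.
Voltage divider: V = V_CC · (3.570 / 64.21) = 36.0 × 0.05560 = 2.002 V.

V ≈ 2.00 V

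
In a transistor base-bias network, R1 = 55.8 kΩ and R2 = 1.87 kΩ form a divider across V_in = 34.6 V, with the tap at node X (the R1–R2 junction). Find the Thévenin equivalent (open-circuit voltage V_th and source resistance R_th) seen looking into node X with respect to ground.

V_th ≈ 1.12 V, R_th ≈ 1.81 kΩ

With X open, the divider is unloaded: V_th = 34.6 × 1.87/57.67 = 1.122 V.
Zeroing V_in shorts the top of R1 to ground, so R_th = R1 ‖ R2 = 1.809 kΩ.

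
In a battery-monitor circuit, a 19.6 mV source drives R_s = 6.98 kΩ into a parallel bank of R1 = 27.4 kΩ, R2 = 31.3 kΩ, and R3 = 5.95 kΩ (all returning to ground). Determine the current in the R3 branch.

I ≈ 1.24 µA

Combine the parallel branches: R_p = (1/27.4 + 1/31.3 + 1/5.95)⁻¹ = 4.228 kΩ.
V_A by voltage divider: V_A = 19.6 × 4.228/(6.98 + 4.228) = 7.394 mV.
Branch current I = V_A/R3 = 7.394/5.95 = 1.243 µA.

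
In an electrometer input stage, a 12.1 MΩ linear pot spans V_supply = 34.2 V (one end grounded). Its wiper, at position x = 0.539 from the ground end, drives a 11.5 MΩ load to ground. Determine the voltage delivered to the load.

V_out ≈ 14.6 V

The pot divides into 5.578 MΩ above the wiper and 6.522 MΩ below.
(x·R_p) ‖ R_L = 4.162 MΩ.
Loaded-divider output: V_out = 34.2 × 0.4273 = 14.61 V.
(Unloaded: V_out = x·V_supply = 18.4 V.)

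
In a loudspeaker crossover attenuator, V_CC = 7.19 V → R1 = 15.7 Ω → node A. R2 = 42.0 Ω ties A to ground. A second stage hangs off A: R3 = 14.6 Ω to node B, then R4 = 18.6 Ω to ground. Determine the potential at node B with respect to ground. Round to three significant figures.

The second stage (R3 + R4 = 33.20 Ω) loads node A in parallel with R2.
R2 ‖ (R3+R4) = 18.54 Ω.
First divider: V_A = V_CC · 18.54/(15.7 + 18.54) = 3.893 V.
Stage 2 is unloaded, so V_B = V_A · R4/(R3+R4) = 3.893 × 18.6/33.20 = 2.181 V.

V_B ≈ 2.18 V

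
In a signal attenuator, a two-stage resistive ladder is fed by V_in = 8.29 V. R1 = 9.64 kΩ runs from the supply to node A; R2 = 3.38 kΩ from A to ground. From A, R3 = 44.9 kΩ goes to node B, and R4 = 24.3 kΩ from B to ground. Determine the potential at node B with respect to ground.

V_B ≈ 0.729 V

Looking into the second stage from A: R3 + R4 = 69.20 kΩ appears in parallel with R2.
Effective lower resistance at A: R2 ‖ 69.20 = 3.223 kΩ.
First divider: V_A = V_in · 3.223/(9.64 + 3.223) = 2.077 V.
Stage 2 is unloaded, so V_B = V_A · R4/(R3+R4) = 2.077 × 24.3/69.20 = 0.7293 V.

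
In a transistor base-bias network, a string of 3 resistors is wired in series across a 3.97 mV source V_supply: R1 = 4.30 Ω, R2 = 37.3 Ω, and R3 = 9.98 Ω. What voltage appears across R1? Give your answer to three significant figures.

V ≈ 0.331 mV

ΣR = 4.30 + 37.3 + 9.98 = 51.58 Ω.
Voltage divider: V = V_supply · (4.300 / 51.58) = 3.97 × 0.08337 = 0.3310 mV.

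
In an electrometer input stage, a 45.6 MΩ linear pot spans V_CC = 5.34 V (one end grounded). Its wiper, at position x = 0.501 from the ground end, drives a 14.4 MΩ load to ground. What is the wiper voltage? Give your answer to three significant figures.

V_out ≈ 1.49 V

Split the track: R_lower = x·R_p = 22.85 MΩ, R_upper = (1−x)·R_p = 22.75 MΩ.
(x·R_p) ‖ R_L = 8.833 MΩ.
V_out = 5.34 × 8.833/(22.75 + 8.833) = 1.493 V.
(Unloaded: V_out = x·V_CC = 2.68 V.)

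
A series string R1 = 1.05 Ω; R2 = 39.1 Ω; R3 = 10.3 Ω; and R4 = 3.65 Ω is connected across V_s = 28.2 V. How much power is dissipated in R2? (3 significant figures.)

The common current is I = 28.2/54.10 = 0.5213 A.
V(R2) = I·R = 20.38 V; P = V·I = 20.38 × 0.5213 = 10.62 W.

P ≈ 10.6 W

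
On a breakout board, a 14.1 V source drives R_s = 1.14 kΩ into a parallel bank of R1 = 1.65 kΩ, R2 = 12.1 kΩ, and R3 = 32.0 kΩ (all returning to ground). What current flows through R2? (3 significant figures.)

I ≈ 0.640 mA

Parallel bank: R_p = 1/(1/1.65 + 1/12.1 + 1/32.0) = 1.389 kΩ.
Node voltage V_A = V_s · R_p/(R_s + R_p) = 14.1 × 0.5492 = 7.744 V.
Branch current I = V_A/R2 = 7.744/12.1 = 0.6400 mA.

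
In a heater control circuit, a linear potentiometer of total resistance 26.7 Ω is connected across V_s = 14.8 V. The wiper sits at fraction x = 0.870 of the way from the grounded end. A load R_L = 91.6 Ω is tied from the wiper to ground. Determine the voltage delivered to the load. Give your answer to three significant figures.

Lower segment x·R_p = 23.23 Ω; upper segment (1−x)·R_p = 3.471 Ω.
R_L loads the lower segment: effective lower R = 18.53 Ω.
Then V_out = V_s · 18.53/(3.471 + 18.53) = 12.47 V.

V_out ≈ 12.5 V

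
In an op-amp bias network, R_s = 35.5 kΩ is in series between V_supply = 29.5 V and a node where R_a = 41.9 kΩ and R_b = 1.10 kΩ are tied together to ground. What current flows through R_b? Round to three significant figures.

I ≈ 0.786 mA

Parallel bank: R_p = 1/(1/41.9 + 1/1.10) = 1.072 kΩ.
V_A by voltage divider: V_A = 29.5 × 1.072/(35.5 + 1.072) = 0.8646 V.
I(R_b) = V_A / R_b = 0.8646/1.10 = 0.7860 mA.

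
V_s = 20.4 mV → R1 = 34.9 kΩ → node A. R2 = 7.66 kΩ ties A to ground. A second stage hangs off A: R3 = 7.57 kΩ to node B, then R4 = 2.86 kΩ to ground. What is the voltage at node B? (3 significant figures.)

V_B ≈ 0.628 mV

The second stage (R3 + R4 = 10.43 kΩ) loads node A in parallel with R2.
R2 ‖ (R3+R4) = 4.416 kΩ.
So V_A = 20.4 × 0.1123 = 2.292 mV.
Stage 2 is unloaded, so V_B = V_A · R4/(R3+R4) = 2.292 × 2.86/10.43 = 0.6284 mV.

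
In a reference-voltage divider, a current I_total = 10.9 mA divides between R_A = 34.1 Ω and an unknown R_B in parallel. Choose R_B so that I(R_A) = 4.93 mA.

R_B ≈ 28.2 Ω

Two-branch current divider: I_A = I_total · R_B/(R_A + R_B).
4.93/10.9 = R_B/(R_A + R_B) → R_B = R_A · (0.4523)/(1 − 0.4523) = 34.1 × 0.8258 = 28.16 Ω.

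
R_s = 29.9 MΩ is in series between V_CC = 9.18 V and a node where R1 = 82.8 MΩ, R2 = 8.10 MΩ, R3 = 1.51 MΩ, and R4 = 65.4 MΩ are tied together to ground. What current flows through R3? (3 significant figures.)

I ≈ 0.240 µA

Equivalent of the parallel group: R_p = 1.230 MΩ.
V_A by voltage divider: V_A = 9.18 × 1.230/(29.9 + 1.230) = 0.3627 V.
Branch current I = V_A/R3 = 0.3627/1.51 = 0.2402 µA.
(Equivalently: I_total = 0.2949 µA, then current-divider fraction G_k/ΣG = 0.8145.)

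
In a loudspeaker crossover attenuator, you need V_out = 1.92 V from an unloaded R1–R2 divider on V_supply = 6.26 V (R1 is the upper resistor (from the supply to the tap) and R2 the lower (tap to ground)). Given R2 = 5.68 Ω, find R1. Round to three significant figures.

V_out/V_supply = R2/(R1+R2) = 0.3067.
R1 = R2·(1/k − 1) = 5.68 × 2.260 = 12.84 Ω.

R1 ≈ 12.8 Ω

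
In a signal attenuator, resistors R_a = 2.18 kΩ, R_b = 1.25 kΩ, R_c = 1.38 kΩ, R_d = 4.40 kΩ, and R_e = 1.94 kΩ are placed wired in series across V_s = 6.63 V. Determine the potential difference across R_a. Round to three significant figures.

Total series resistance ΣR = 2.18 + 1.25 + 1.38 + 4.40 + 1.94 = 11.15 kΩ.
V = V_s · R/ΣR = 6.63 × 0.1955 = 1.296 V.

V ≈ 1.30 V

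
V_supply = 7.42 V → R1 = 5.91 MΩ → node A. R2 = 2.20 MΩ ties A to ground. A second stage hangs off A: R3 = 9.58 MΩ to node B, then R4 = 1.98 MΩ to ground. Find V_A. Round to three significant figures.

V_A ≈ 1.77 V

Looking into the second stage from A: R3 + R4 = 11.56 MΩ appears in parallel with R2.
R2 ‖ (R3+R4) = 1.848 MΩ.
V_A = 7.42 × 1.848/(5.91 + 1.848) = 1.768 V.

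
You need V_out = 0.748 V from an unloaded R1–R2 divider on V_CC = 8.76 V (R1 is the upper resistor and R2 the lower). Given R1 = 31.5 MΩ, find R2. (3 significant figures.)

R2 ≈ 2.94 MΩ

Required fraction k = V_out/V_CC = 0.08539.
So R2 = R1 · V_out/(V_CC − V_out) = 31.5 × 0.748/(8.76 − 0.748) = 31.5 × 0.09336 = 2.941 MΩ.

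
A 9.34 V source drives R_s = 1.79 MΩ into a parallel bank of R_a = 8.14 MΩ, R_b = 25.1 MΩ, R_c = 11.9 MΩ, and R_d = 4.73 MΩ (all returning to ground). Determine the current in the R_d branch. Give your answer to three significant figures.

Parallel bank: R_p = 1/(1/8.14 + 1/25.1 + 1/11.9 + 1/4.73) = 2.183 MΩ.
V_A by voltage divider: V_A = 9.34 × 2.183/(1.79 + 2.183) = 5.132 V.
Branch current I = V_A/R_d = 5.132/4.73 = 1.085 µA.

I ≈ 1.08 µA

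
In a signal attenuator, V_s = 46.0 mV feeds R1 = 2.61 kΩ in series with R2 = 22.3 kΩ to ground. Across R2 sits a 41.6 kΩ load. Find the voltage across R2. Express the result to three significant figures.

V_out ≈ 39.0 mV

The load sits in parallel with R2, giving an effective lower resistance R2' = R2·R_L/(R2+R_L) = 14.52 kΩ.
Now apply the divider: V_out = 46.0 × 0.8476 = 38.99 mV.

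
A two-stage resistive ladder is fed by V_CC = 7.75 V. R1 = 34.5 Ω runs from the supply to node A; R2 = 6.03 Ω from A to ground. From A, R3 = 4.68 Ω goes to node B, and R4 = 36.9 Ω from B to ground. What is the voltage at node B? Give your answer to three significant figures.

Looking into the second stage from A: R3 + R4 = 41.58 Ω appears in parallel with R2.
R2 ‖ (R3+R4) = 5.266 Ω.
V_A = 7.75 × 5.266/(34.5 + 5.266) = 1.026 V.
Then the unloaded second divider: V_B = V_A × R4/(R3+R4) = 1.026 × 0.8874 = 0.9108 V.

V_B ≈ 0.911 V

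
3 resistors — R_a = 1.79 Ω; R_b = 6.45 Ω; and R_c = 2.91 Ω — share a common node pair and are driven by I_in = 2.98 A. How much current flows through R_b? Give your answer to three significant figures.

I ≈ 0.437 A

Conductances: ΣG = 1/1.79 + 1/6.45 + 1/2.91 = 1.057 (1/Ω).
R_b takes the fraction G_k/ΣG = 0.1550/1.057 = 0.1466, so I = 2.98 × 0.1466 = 0.4370 A.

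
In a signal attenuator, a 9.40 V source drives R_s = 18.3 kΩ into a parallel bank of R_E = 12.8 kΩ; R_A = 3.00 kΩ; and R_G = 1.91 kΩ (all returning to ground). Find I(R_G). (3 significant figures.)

I ≈ 0.272 mA

Equivalent of the parallel group: R_p = 1.069 kΩ.
V_A = 9.40 × 1.069/19.37 = 0.5190 V.
I(R_G) = V_A / R_G = 0.5190/1.91 = 0.2717 mA.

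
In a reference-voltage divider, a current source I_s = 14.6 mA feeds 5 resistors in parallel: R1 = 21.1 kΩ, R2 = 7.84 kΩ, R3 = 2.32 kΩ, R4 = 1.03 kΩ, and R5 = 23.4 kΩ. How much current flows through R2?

ΣG = 1/21.1 + 1/7.84 + 1/2.32 + 1/1.03 + 1/23.4 = 1.620.
R2 takes the fraction G_k/ΣG = 0.1276/1.620 = 0.07876, so I = 14.6 × 0.07876 = 1.150 mA.

I ≈ 1.15 mA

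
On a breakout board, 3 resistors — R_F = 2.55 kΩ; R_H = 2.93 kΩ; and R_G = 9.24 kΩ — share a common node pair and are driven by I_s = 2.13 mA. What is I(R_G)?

Total conductance ΣG = 1/2.55 + 1/2.93 + 1/9.24 = 0.8417 (units of 1/kΩ).
By the current-divider rule, I = I_s · G_k/ΣG = 2.13 × 0.1286 = 0.2739 mA.

I ≈ 0.274 mA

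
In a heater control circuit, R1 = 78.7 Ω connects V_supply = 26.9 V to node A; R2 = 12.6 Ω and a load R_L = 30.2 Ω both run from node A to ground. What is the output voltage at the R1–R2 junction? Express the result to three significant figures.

R2 ‖ R_L = (12.6 × 30.2)/(12.6 + 30.2) = 8.891 Ω.
Voltage divider with the loaded lower leg: V_out = 26.9 × 8.891/(78.7 + 8.891) = 26.9 × 0.1015 = 2.730 V.
(Unloaded it would be 3.71 V; the load pulls it down.)

V_out ≈ 2.73 V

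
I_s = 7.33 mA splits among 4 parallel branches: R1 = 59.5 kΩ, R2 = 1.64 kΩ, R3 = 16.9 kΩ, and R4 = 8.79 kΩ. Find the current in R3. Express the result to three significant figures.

Conductances: ΣG = 1/59.5 + 1/1.64 + 1/16.9 + 1/8.79 = 0.7995 (1/kΩ).
R3 takes the fraction G_k/ΣG = 0.05917/0.7995 = 0.07401, so I = 7.33 × 0.07401 = 0.5425 mA.

I ≈ 0.542 mA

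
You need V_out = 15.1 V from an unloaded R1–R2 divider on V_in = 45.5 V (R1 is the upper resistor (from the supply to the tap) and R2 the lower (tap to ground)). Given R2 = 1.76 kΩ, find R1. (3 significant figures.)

Required fraction k = V_out/V_in = 0.3319.
So R1 = R2 · (V_in/V_out − 1) = 1.76 × (45.5/15.1 − 1) = 1.76 × 2.013 = 3.543 kΩ.

R1 ≈ 3.54 kΩ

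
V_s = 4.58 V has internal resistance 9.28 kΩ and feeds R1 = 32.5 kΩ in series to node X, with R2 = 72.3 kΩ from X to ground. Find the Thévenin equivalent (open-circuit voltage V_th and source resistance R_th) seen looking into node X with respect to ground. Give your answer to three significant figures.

V_th ≈ 2.90 V, R_th ≈ 26.5 kΩ

R1' = 9.28 + 32.5 = 41.78 kΩ (source resistance + R1).
Open-circuit (no load on X): V_th = V_s · R2/(R1' + R2) = 4.58 × 72.3/(41.78 + 72.3) = 2.903 V.
With V_s suppressed (replaced by a short), R_th = R1' ‖ R2 = (41.78 × 72.3)/(41.78 + 72.3) = 26.48 kΩ.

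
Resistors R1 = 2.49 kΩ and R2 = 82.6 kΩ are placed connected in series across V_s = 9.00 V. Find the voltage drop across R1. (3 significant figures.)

ΣR = 2.49 + 82.6 = 85.09 kΩ.
By the voltage-divider rule, V = 9.00 × 2.490/85.09 = 0.2634 V.

V ≈ 0.263 V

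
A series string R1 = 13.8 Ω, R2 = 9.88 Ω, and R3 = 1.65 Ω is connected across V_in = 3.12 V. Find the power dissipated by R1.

The common current is I = 3.12/25.33 = 0.1232 A.
P(R1) = I²·R1 = (0.1232)² × 13.8 = 0.2094 W.

P ≈ 0.209 W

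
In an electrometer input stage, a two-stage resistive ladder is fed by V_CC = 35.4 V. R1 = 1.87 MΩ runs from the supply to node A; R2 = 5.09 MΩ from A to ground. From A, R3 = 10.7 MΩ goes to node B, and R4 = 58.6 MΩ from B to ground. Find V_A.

The second stage (R3 + R4 = 69.30 MΩ) loads node A in parallel with R2.
R2 ‖ (R3+R4) = 4.742 MΩ.
So V_A = 35.4 × 0.7172 = 25.39 V.

V_A ≈ 25.4 V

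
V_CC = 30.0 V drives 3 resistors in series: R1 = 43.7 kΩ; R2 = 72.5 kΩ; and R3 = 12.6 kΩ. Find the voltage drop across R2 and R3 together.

Total series resistance ΣR = 43.7 + 72.5 + 12.6 = 128.8 kΩ.
R_{R2..R3} = 72.5 + 12.6 = 85.10 kΩ.
Voltage divider: V = V_CC · (85.10 / 128.8) = 30.0 × 0.6607 = 19.82 V.

V ≈ 19.8 V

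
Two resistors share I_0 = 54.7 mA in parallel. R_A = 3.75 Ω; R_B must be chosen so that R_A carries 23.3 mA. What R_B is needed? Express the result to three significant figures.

R_B ≈ 2.78 Ω

The fraction through R_A equals R_B/(R_A+R_B).
23.3/54.7 = R_B/(R_A + R_B) → R_B = R_A · (0.4260)/(1 − 0.4260) = 3.75 × 0.7420 = 2.783 Ω.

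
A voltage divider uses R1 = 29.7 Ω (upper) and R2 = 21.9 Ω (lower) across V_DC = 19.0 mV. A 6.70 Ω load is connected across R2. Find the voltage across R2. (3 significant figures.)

V_out ≈ 2.80 mV

First combine the lower leg with the load: R2 ‖ R_L = 5.130 Ω.
Then V_out = V_DC · R2'/(R1 + R2') = 19.0 × 5.130/34.83 = 2.799 mV.
(Unloaded it would be 8.06 mV; the load pulls it down.)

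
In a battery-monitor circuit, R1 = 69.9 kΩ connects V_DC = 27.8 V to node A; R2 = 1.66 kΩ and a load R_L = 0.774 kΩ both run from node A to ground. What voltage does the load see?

V_out ≈ 0.208 V

R2 ‖ R_L = (1.66 × 0.774)/(1.66 + 0.774) = 0.5279 kΩ.
Now apply the divider: V_out = 27.8 × 0.007495 = 0.2084 V.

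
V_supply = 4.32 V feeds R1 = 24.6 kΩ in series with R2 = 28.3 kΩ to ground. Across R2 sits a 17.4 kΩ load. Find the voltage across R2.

V_out ≈ 1.32 V

The load sits in parallel with R2, giving an effective lower resistance R2' = R2·R_L/(R2+R_L) = 10.78 kΩ.
Then V_out = V_supply · R2'/(R1 + R2') = 4.32 × 10.78/35.38 = 1.316 V.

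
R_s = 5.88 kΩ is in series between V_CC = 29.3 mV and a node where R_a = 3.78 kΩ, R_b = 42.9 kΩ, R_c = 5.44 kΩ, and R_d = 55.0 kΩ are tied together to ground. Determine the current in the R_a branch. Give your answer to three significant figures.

I ≈ 2.00 µA

Combine the parallel branches: R_p = (1/3.78 + 1/42.9 + 1/5.44 + 1/55.0)⁻¹ = 2.041 kΩ.
Node voltage V_A = V_CC · R_p/(R_s + R_p) = 29.3 × 0.2577 = 7.551 mV.
Branch current I = V_A/R_a = 7.551/3.78 = 1.998 µA.
(Check via current divider: I_total = 3.699 µA; share G_k/ΣG = 0.5400 → same result.)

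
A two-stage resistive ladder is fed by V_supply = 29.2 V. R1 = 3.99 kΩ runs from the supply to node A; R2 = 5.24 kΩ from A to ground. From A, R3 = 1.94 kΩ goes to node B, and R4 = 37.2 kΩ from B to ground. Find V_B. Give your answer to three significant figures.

V_B ≈ 14.9 V

The second stage (R3 + R4 = 39.14 kΩ) loads node A in parallel with R2.
Effective lower resistance at A: R2 ‖ 39.14 = 4.621 kΩ.
So V_A = 29.2 × 0.5367 = 15.67 V.
V_B = V_A × 0.9504 = 14.89 V.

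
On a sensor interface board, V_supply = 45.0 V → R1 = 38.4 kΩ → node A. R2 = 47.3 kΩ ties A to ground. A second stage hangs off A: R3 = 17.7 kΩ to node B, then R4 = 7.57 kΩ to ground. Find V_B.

V_B ≈ 4.05 V

Looking into the second stage from A: R3 + R4 = 25.27 kΩ appears in parallel with R2.
Effective lower resistance at A: R2 ‖ 25.27 = 16.47 kΩ.
So V_A = 45.0 × 0.3002 = 13.51 V.
Stage 2 is unloaded, so V_B = V_A · R4/(R3+R4) = 13.51 × 7.57/25.27 = 4.046 V.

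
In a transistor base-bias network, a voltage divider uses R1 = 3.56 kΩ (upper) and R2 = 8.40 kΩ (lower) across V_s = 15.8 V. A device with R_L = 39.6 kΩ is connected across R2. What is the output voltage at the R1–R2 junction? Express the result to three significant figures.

V_out ≈ 10.4 V

The load sits in parallel with R2, giving an effective lower resistance R2' = R2·R_L/(R2+R_L) = 6.930 kΩ.
Then V_out = V_s · R2'/(R1 + R2') = 15.8 × 6.930/10.49 = 10.44 V.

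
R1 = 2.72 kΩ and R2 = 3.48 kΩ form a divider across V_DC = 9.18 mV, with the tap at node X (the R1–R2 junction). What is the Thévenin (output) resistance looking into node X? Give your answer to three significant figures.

R_th ≈ 1.53 kΩ

With V_DC suppressed (replaced by a short), R_th = R1 ‖ R2 = (2.720 × 3.48)/(2.720 + 3.48) = 1.527 kΩ.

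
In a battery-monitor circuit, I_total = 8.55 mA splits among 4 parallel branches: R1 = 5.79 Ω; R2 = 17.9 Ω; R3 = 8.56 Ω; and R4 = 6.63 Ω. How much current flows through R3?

I ≈ 2.01 mA

ΣG = 1/5.79 + 1/17.9 + 1/8.56 + 1/6.63 = 0.4962.
Current divider: I(R3) = I_total · G_k/ΣG = 8.55 × (0.1168/0.4962) = 8.55 × 0.2354 = 2.013 mA.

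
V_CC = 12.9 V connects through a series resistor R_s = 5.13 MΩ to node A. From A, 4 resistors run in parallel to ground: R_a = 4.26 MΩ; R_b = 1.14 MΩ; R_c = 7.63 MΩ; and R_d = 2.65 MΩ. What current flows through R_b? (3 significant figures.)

Equivalent of the parallel group: R_p = 0.6171 MΩ.
Node voltage V_A = V_CC · R_p/(R_s + R_p) = 12.9 × 0.1074 = 1.385 V.
I(R_b) = V_A / R_b = 1.385/1.14 = 1.215 µA.

I ≈ 1.22 µA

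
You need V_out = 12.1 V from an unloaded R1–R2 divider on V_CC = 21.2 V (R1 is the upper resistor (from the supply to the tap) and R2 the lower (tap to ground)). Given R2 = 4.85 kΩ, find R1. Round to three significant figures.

R1 ≈ 3.65 kΩ

The divider ratio is R2/(R1+R2) = 12.1/21.2 = 0.5708.
R1 = R2·(1/k − 1) = 4.85 × 0.7521 = 3.648 kΩ.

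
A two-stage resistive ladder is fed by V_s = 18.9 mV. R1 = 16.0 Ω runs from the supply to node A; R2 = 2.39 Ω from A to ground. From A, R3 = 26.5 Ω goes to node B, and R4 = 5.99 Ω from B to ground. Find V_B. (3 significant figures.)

Node A sees R2 in parallel with the series input of stage 2, R3 + R4 = 32.49 Ω.
R2 ‖ (R3+R4) = 2.226 Ω.
First divider: V_A = V_s · 2.226/(16.0 + 2.226) = 2.309 mV.
Stage 2 is unloaded, so V_B = V_A · R4/(R3+R4) = 2.309 × 5.99/32.49 = 0.4256 mV.

V_B ≈ 0.426 mV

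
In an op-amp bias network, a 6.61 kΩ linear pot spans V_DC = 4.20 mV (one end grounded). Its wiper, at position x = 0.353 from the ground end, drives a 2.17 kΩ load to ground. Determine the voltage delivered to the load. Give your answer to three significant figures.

Split the track: R_lower = x·R_p = 2.333 kΩ, R_upper = (1−x)·R_p = 4.277 kΩ.
(x·R_p) ‖ R_L = 1.124 kΩ.
Then V_out = V_DC · 1.124/(4.277 + 1.124) = 0.8743 mV.
(Unloaded: V_out = x·V_DC = 1.48 mV.)

V_out ≈ 0.874 mV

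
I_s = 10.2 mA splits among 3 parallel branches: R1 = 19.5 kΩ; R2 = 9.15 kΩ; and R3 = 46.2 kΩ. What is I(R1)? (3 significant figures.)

I ≈ 2.87 mA

Conductances: ΣG = 1/19.5 + 1/9.15 + 1/46.2 = 0.1822 (1/kΩ).
Current divider: I(R1) = I_s · G_k/ΣG = 10.2 × (0.05128/0.1822) = 10.2 × 0.2814 = 2.871 mA.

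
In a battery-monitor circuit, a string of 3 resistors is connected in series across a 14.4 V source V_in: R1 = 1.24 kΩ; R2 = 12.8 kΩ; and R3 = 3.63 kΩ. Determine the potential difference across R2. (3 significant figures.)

ΣR = 1.24 + 12.8 + 3.63 = 17.67 kΩ.
By the voltage-divider rule, V = 14.4 × 12.80/17.67 = 10.43 V.

V ≈ 10.4 V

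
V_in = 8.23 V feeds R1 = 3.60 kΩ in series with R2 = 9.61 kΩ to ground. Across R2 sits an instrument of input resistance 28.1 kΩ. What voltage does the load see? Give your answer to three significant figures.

First combine the lower leg with the load: R2 ‖ R_L = 7.161 kΩ.
Now apply the divider: V_out = 8.23 × 0.6655 = 5.477 V.

V_out ≈ 5.48 V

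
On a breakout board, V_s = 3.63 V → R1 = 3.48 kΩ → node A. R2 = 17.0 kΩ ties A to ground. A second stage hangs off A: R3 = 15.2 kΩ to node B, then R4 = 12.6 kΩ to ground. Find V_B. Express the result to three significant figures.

Looking into the second stage from A: R3 + R4 = 27.80 kΩ appears in parallel with R2.
R2 ‖ (R3+R4) = 10.55 kΩ.
So V_A = 3.63 × 0.7519 = 2.730 V.
Stage 2 is unloaded, so V_B = V_A · R4/(R3+R4) = 2.730 × 12.6/27.80 = 1.237 V.

V_B ≈ 1.24 V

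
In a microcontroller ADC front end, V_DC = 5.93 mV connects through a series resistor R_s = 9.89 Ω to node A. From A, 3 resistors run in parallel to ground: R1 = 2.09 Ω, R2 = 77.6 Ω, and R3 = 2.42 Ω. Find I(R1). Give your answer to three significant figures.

I ≈ 0.285 mA

Parallel bank: R_p = 1/(1/2.09 + 1/77.6 + 1/2.42) = 1.105 Ω.
Node voltage V_A = V_DC · R_p/(R_s + R_p) = 5.93 × 0.1005 = 0.5962 mV.
I(R1) = V_A / R1 = 0.5962/2.09 = 0.2853 mA.
(Equivalently: I_total = 0.5393 mA, then current-divider fraction G_k/ΣG = 0.5289.)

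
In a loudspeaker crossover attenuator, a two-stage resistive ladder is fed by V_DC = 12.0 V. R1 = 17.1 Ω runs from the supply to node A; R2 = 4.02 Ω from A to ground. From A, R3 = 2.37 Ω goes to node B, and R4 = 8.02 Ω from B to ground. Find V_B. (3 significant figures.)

V_B ≈ 1.34 V

The second stage (R3 + R4 = 10.39 Ω) loads node A in parallel with R2.
Effective lower resistance at A: R2 ‖ 10.39 = 2.899 Ω.
First divider: V_A = V_DC · 2.899/(17.1 + 2.899) = 1.739 V.
Stage 2 is unloaded, so V_B = V_A · R4/(R3+R4) = 1.739 × 8.02/10.39 = 1.343 V.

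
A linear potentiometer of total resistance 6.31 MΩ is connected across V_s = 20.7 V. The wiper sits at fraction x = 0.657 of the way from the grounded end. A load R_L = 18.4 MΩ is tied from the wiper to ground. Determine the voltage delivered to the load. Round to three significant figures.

Split the track: R_lower = x·R_p = 4.146 MΩ, R_upper = (1−x)·R_p = 2.164 MΩ.
(x·R_p) ‖ R_L = 3.383 MΩ.
V_out = 20.7 × 3.383/(2.164 + 3.383) = 12.62 V.

V_out ≈ 12.6 V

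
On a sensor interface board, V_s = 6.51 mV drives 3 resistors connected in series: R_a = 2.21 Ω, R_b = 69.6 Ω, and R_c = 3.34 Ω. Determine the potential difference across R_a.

ΣR = 2.21 + 69.6 + 3.34 = 75.15 Ω.
V = V_s · R/ΣR = 6.51 × 0.02941 = 0.1914 mV.

V ≈ 0.191 mV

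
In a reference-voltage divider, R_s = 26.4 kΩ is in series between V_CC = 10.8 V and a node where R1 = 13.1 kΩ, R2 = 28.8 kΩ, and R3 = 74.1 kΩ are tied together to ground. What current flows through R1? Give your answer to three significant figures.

I ≈ 0.192 mA

Parallel bank: R_p = 1/(1/13.1 + 1/28.8 + 1/74.1) = 8.029 kΩ.
Node voltage V_A = V_CC · R_p/(R_s + R_p) = 10.8 × 0.2332 = 2.519 V.
I(R1) = V_A / R1 = 2.519/13.1 = 0.1923 mA.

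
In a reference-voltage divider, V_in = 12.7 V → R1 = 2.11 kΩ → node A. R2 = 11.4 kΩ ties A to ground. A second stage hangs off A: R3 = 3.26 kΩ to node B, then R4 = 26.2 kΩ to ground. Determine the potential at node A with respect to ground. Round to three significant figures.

Looking into the second stage from A: R3 + R4 = 29.46 kΩ appears in parallel with R2.
R2 ‖ (R3+R4) = 8.219 kΩ.
So V_A = 12.7 × 0.7957 = 10.11 V.

V_A ≈ 10.1 V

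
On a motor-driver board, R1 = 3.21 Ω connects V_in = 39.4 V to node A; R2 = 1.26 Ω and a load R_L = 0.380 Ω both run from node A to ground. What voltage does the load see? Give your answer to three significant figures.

V_out ≈ 3.28 V

R2 ‖ R_L = (1.26 × 0.380)/(1.26 + 0.380) = 0.2920 Ω.
Then V_out = V_in · R2'/(R1 + R2') = 39.4 × 0.2920/3.502 = 3.285 V.
(Unloaded it would be 11.1 V; the load pulls it down.)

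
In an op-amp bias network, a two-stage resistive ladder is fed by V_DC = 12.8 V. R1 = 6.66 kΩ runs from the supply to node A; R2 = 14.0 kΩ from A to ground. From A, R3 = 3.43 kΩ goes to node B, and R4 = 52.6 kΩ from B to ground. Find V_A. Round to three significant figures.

V_A ≈ 8.03 V

Node A sees R2 in parallel with the series input of stage 2, R3 + R4 = 56.03 kΩ.
R2 ‖ (R3+R4) = 11.20 kΩ.
First divider: V_A = V_DC · 11.20/(6.66 + 11.20) = 8.027 V.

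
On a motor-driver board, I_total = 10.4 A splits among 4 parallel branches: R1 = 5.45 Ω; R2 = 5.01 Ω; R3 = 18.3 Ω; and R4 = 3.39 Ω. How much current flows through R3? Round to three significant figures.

ΣG = 1/5.45 + 1/5.01 + 1/18.3 + 1/3.39 = 0.7327.
R3 takes the fraction G_k/ΣG = 0.05464/0.7327 = 0.07458, so I = 10.4 × 0.07458 = 0.7756 A.

I ≈ 0.776 A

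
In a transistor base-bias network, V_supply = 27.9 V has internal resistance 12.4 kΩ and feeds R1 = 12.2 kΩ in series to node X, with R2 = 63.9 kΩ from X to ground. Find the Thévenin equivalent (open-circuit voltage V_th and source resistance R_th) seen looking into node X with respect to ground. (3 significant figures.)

V_th ≈ 20.1 V, R_th ≈ 17.8 kΩ

R1' = 12.4 + 12.2 = 24.60 kΩ (source resistance + R1).
Open-circuit (no load on X): V_th = V_supply · R2/(R1' + R2) = 27.9 × 63.9/(24.60 + 63.9) = 20.14 V.
With V_supply suppressed (replaced by a short), R_th = R1' ‖ R2 = (24.60 × 63.9)/(24.60 + 63.9) = 17.76 kΩ.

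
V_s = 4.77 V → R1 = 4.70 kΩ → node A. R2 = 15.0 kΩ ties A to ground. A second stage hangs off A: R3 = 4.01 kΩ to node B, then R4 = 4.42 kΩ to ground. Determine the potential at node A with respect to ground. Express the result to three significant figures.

The second stage (R3 + R4 = 8.430 kΩ) loads node A in parallel with R2.
R2 ‖ (R3+R4) = 5.397 kΩ.
First divider: V_A = V_s · 5.397/(4.70 + 5.397) = 2.550 V.

V_A ≈ 2.55 V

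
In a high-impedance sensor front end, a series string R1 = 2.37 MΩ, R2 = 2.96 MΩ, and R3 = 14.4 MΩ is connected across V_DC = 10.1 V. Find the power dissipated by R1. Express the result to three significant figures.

P ≈ 0.621 µW

The common current is I = 10.1/19.73 = 0.5119 µA.
P = I²R = 0.2621 × 2.37 = 0.6211 µW.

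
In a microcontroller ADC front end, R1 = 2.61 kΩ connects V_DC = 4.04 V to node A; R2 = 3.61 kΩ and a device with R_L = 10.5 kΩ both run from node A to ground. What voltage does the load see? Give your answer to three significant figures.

R2 ‖ R_L = (3.61 × 10.5)/(3.61 + 10.5) = 2.686 kΩ.
Then V_out = V_DC · R2'/(R1 + R2') = 4.04 × 2.686/5.296 = 2.049 V.

V_out ≈ 2.05 V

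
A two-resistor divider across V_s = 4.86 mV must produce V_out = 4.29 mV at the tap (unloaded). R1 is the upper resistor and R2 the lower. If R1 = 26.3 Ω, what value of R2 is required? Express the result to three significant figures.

Required fraction k = V_out/V_s = 0.8827.
R2 = R1 · 0.8827/(1 − 0.8827) = 197.9 Ω.

R2 ≈ 198 Ω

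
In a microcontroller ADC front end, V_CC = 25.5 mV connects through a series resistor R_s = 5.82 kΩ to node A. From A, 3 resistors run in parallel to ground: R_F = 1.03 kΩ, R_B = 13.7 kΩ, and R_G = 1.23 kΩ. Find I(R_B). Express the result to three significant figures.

I ≈ 0.158 µA

Equivalent of the parallel group: R_p = 0.5385 kΩ.
V_A = 25.5 × 0.5385/6.359 = 2.160 mV.
I(R_B) = V_A / R_B = 2.160/13.7 = 0.1576 µA.
(Equivalently: I_total = 4.010 µA, then current-divider fraction G_k/ΣG = 0.03931.)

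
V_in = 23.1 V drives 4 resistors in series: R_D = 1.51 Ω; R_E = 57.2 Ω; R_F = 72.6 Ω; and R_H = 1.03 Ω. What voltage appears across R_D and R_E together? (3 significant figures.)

V ≈ 10.2 V

Series total: ΣR = 1.51 + 57.2 + 72.6 + 1.03 = 132.3 Ω.
R_{R_D..R_E} = 1.51 + 57.2 = 58.71 Ω.
V = V_in · R/ΣR = 23.1 × 0.4436 = 10.25 V.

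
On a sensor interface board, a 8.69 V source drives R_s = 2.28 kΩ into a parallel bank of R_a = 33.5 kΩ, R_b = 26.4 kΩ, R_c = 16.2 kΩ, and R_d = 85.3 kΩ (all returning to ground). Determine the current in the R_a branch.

Combine the parallel branches: R_p = (1/33.5 + 1/26.4 + 1/16.2 + 1/85.3)⁻¹ = 7.083 kΩ.
Node voltage V_A = V_s · R_p/(R_s + R_p) = 8.69 × 0.7565 = 6.574 V.
I(R_a) = V_A / R_a = 6.574/33.5 = 0.1962 mA.

I ≈ 0.196 mA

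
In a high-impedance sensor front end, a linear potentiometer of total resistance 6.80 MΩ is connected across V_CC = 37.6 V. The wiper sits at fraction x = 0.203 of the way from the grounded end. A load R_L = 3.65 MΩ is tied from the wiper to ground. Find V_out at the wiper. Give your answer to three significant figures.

Lower segment x·R_p = 1.380 MΩ; upper segment (1−x)·R_p = 5.420 MΩ.
(x·R_p) ‖ R_L = 1.002 MΩ.
Then V_out = V_CC · 1.002/(5.420 + 1.002) = 5.865 V.
(Unloaded: V_out = x·V_CC = 7.63 V.)

V_out ≈ 5.86 V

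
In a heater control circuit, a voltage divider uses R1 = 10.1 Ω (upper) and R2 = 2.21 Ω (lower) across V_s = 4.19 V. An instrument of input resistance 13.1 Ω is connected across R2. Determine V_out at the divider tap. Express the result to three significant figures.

V_out ≈ 0.661 V

R2 ‖ R_L = (2.21 × 13.1)/(2.21 + 13.1) = 1.891 Ω.
Voltage divider with the loaded lower leg: V_out = 4.19 × 1.891/(10.1 + 1.891) = 4.19 × 0.1577 = 0.6608 V.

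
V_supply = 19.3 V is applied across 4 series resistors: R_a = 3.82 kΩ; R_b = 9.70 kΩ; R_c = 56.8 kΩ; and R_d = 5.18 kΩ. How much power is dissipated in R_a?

P ≈ 0.250 mW

ΣR = 75.50 kΩ → I = 19.3/75.50 = 0.2556 mA.
V(R_a) = I·R = 0.9765 V; P = V·I = 0.9765 × 0.2556 = 0.2496 mW.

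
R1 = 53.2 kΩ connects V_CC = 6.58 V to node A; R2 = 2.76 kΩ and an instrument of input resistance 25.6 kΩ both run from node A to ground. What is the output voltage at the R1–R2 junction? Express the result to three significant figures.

V_out ≈ 0.294 V

The load sits in parallel with R2, giving an effective lower resistance R2' = R2·R_L/(R2+R_L) = 2.491 kΩ.
Now apply the divider: V_out = 6.58 × 0.04474 = 0.2944 V.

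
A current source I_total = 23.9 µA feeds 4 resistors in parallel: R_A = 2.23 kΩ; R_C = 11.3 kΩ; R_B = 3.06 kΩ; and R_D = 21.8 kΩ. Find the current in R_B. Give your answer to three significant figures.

I ≈ 8.59 µA

Conductances: ΣG = 1/2.23 + 1/11.3 + 1/3.06 + 1/21.8 = 0.9096 (1/kΩ).
By the current-divider rule, I = I_total · G_k/ΣG = 23.9 × 0.3593 = 8.587 µA.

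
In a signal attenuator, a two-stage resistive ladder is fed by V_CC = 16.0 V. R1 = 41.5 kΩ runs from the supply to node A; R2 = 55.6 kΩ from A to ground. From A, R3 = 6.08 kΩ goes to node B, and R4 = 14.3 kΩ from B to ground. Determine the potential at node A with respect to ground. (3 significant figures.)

Node A sees R2 in parallel with the series input of stage 2, R3 + R4 = 20.38 kΩ.
Effective lower resistance at A: R2 ‖ 20.38 = 14.91 kΩ.
So V_A = 16.0 × 0.2644 = 4.230 V.

V_A ≈ 4.23 V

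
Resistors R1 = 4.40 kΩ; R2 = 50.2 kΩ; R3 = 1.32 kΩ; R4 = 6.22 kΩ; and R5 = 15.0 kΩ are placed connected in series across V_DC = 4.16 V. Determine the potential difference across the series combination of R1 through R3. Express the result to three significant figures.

V ≈ 3.02 V

ΣR = 4.40 + 50.2 + 1.32 + 6.22 + 15.0 = 77.14 kΩ.
R_{R1..R3} = 4.40 + 50.2 + 1.32 = 55.92 kΩ.
V = V_DC · R/ΣR = 4.16 × 0.7249 = 3.016 V.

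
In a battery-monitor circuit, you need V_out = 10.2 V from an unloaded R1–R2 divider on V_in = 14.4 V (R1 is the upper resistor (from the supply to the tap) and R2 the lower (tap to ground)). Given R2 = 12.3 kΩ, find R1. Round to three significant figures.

R1 ≈ 5.06 kΩ

V_out/V_in = R2/(R1+R2) = 0.7083.
So R1 = R2 · (V_in/V_out − 1) = 12.3 × (14.4/10.2 − 1) = 12.3 × 0.4118 = 5.065 kΩ.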